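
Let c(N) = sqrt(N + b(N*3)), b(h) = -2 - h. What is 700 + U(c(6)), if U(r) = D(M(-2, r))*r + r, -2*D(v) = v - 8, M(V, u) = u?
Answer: 707 + 5*I*sqrt(14) ≈ 707.0 + 18.708*I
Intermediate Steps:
c(N) = sqrt(-2 - 2*N) (c(N) = sqrt(N + (-2 - N*3)) = sqrt(N + (-2 - 3*N)) = sqrt(-2 - 2*N))
D(v) = 4 - v/2 (D(v) = -(v - 8)/2 = -(-8 + v)/2 = 4 - v/2)
U(r) = r + r*(4 - r/2) (U(r) = (4 - r/2)*r + r = r*(4 - r/2) + r = r + r*(4 - r/2))
700 + U(c(6)) = 700 + sqrt(-2 - 2*6)*(10 - sqrt(-2 - 2*6))/2 = 700 + sqrt(-2 - 12)*(10 - sqrt(-2 - 12))/2 = 700 + sqrt(-14)*(10 - sqrt(-14))/2 = 700 + (I*sqrt(14))*(10 - I*sqrt(14))/2 = 700 + I*sqrt(14)*(10 - I*sqrt(14))/2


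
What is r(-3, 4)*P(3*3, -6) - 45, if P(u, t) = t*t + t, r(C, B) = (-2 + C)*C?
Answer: 405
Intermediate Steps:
r(C, B) = C*(-2 + C)
P(u, t) = t + t² (P(u, t) = t² + t = t + t²)
r(-3, 4)*P(3*3, -6) - 45 = (-3*(-2 - 3))*(-6*(1 - 6)) - 45 = (-3*(-5))*(-6*(-5)) - 45 = 15*30 - 45 = 450 - 45 = 405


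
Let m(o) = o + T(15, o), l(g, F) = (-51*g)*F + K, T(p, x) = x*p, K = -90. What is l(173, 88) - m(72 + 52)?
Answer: -778498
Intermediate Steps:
T(p, x) = p*x
l(g, F) = -90 - 51*F*g (l(g, F) = (-51*g)*F - 90 = -51*F*g - 90 = -90 - 51*F*g)
m(o) = 16*o (m(o) = o + 15*o = 16*o)
l(173, 88) - m(72 + 52) = (-90 - 51*88*173) - 16*(72 + 52) = (-90 - 776424) - 16*124 = -776514 - 1*1984 = -776514 - 1984 = -778498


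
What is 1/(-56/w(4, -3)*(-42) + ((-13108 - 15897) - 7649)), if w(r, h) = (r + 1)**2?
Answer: -25/913998 ≈ -2.7352e-5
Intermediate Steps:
w(r, h) = (1 + r)**2
1/(-56/w(4, -3)*(-42) + ((-13108 - 15897) - 7649)) = 1/(-56/((1 + 4)**2)*(-42) + ((-13108 - 15897) - 7649)) = 1/(-56/(5**2)*(-42) + (-29005 - 7649)) = 1/(-56/25*(-42) - 36654) = 1/(2352/25 - 36654) = 1/(-913998/25) = -25/913998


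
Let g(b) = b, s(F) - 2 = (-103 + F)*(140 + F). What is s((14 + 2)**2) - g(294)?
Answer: 60296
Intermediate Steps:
s(F) = 2 + (-103 + F)*(140 + F)
s((14 + 2)**2) - g(294) = (-14418 + ((14 + 2)**2)**2 + 37*(14 + 2)**2) - 1*294 = (-14418 + (16**2)**2 + 37*16**2) - 294 = (-14418 + 256**2 + 37*256) - 294 = (-14418 + 65536 + 9472) - 294 = 60590 - 294 = 60296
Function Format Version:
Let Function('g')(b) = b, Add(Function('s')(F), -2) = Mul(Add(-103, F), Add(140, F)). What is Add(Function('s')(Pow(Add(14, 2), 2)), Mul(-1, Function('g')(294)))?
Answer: 60296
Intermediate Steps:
Function('s')(F) = Add(2, Mul(Add(-103, F), Add(140, F)))
Add(Function('s')(Pow(Add(14, 2), 2)), Mul(-1, Function('g')(294))) = Add(Add(-14418, Pow(Pow(Add(14, 2), 2), 2), Mul(37, Pow(Add(14, 2), 2))), Mul(-1, 294)) = Add(Add(-14418, Pow(Pow(16, 2), 2), Mul(37, Pow(16, 2))), -294) = Add(Add(-14418, Pow(256, 2), Mul(37, 256)), -294) = Add(Add(-14418, 65536, 9472), -294) = Add(60590, -294) = 60296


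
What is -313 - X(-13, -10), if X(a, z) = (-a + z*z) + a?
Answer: -413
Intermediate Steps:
X(a, z) = z**2 (X(a, z) = (-a + z**2) + a = (z**2 - a) + a = z**2)
-313 - X(-13, -10) = -313 - 1*(-10)**2 = -313 - 1*100 = -313 - 100 = -413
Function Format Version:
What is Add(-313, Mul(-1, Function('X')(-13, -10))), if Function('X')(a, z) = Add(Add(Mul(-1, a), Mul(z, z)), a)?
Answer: -413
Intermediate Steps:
Function('X')(a, z) = Pow(z, 2) (Function('X')(a, z) = Add(Add(Mul(-1, a), Pow(z, 2)), a) = Add(Add(Pow(z, 2), Mul(-1, a)), a) = Pow(z, 2))
Add(-313, Mul(-1, Function('X')(-13, -10))) = Add(-313, Mul(-1, Pow(-10, 2))) = Add(-313, Mul(-1, 100)) = Add(-313, -100) = -413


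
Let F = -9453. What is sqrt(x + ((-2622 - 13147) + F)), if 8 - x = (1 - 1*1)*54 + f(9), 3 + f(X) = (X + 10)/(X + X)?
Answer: I*sqrt(907634)/6 ≈ 158.78*I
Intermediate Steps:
f(X) = -3 + (10 + X)/(2*X) (f(X) = -3 + (X + 10)/(X + X) = -3 + (10 + X)/((2*X)) = -3 + (10 + X)*(1/(2*X)) = -3 + (10 + X)/(2*X))
x = 179/18 (x = 8 - ((1 - 1*1)*54 + (-5/2 + 5/9)) = 8 - ((1 - 1)*54 + (-5/2 + 5*(1/9))) = 8 - (0*54 + (-5/2 + 5/9)) = 8 - (0 - 35/18) = 8 - 1*(-35/18) = 8 + 35/18 = 179/18 ≈ 9.9444)
sqrt(x + ((-2622 - 13147) + F)) = sqrt(179/18 + ((-2622 - 13147) - 9453)) = sqrt(179/18 + (-15769 - 9453)) = sqrt(179/18 - 25222) = sqrt(-453817/18) = I*sqrt(907634)/6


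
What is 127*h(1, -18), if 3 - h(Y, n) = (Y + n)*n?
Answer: -38481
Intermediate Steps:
h(Y, n) = 3 - n*(Y + n) (h(Y, n) = 3 - (Y + n)*n = 3 - n*(Y + n))
127*h(1, -18) = 127*(3 - 1*(-18)² - 1*1*(-18)) = 127*(3 - 1*324 + 18) = 127*(3 - 324 + 18) = 127*(-303) = -38481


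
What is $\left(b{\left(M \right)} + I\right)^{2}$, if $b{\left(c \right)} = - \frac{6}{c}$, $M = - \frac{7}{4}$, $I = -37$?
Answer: $\frac{55225}{49} \approx 1127.0$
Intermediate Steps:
$M = - \frac{7}{4}$ ($M = \left(-7\right) \frac{1}{4} = - \frac{7}{4} \approx -1.75$)
$\left(b{\left(M \right)} + I\right)^{2} = \left(- \frac{6}{- \frac{7}{4}} - 37\right)^{2} = \left(\left(-6\right) \left(- \frac{4}{7}\right) - 37\right)^{2} = \left(\frac{24}{7} - 37\right)^{2} = \left(- \frac{235}{7}\right)^{2} = \frac{55225}{49}$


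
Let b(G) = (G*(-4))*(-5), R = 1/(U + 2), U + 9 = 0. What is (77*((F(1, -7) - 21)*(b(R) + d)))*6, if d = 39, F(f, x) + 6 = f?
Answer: -434148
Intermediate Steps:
U = -9 (U = -9 + 0 = -9)
R = -⅐ (R = 1/(-9 + 2) = 1/(-7) = -⅐ ≈ -0.14286)
F(f, x) = -6 + f
b(G) = 20*G (b(G) = -4*G*(-5) = 20*G)
(77*((F(1, -7) - 21)*(b(R) + d)))*6 = (77*(((-6 + 1) - 21)*(20*(-⅐) + 39)))*6 = (77*((-5 - 21)*(-20/7 + 39)))*6 = (77*(-26*253/7))*6 = (77*(-6578/7))*6 = -72358*6 = -434148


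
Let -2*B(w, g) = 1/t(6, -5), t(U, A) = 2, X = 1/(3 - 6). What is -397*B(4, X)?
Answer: 397/4 ≈ 99.250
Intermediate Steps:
X = -⅓ (X = 1/(-3) = -⅓ ≈ -0.33333)
B(w, g) = -¼ (B(w, g) = -½/2 = -½*½ = -¼)
-397*B(4, X) = -397*(-¼) = 397/4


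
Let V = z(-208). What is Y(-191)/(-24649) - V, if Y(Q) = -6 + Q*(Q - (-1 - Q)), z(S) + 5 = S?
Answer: 5177472/24649 ≈ 210.05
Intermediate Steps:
z(S) = -5 + S
V = -213 (V = -5 - 208 = -213)
Y(Q) = -6 + Q*(1 + 2*Q) (Y(Q) = -6 + Q*(Q + (1 + Q)) = -6 + Q*(1 + 2*Q))
Y(-191)/(-24649) - V = (-6 - 191 + 2*(-191)**2)/(-24649) - 1*(-213) = (-6 - 191 + 2*36481)*(-1/24649) + 213 = (-6 - 191 + 72962)*(-1/24649) + 213 = 72765*(-1/24649) + 213 = -72765/24649 + 213 = 5177472/24649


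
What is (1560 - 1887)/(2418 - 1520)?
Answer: -327/898 ≈ -0.36414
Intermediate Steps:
(1560 - 1887)/(2418 - 1520) = -327/898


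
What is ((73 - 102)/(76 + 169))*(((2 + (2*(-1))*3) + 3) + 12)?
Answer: -319/245 ≈ -1.3020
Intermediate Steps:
((73 - 102)/(76 + 169))*(((2 + (2*(-1))*3) + 3) + 12) = (-29/245)*(((2 - 2*3) + 3) + 12) = (-29*1/245)*(((2 - 6) + 3) + 12) = -29*((-4 + 3) + 12)/245 = -29*(-1 + 12)/245 = -29/245*11 = -319/245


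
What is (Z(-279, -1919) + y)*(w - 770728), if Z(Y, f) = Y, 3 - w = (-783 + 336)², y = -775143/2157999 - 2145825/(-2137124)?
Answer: 18877609559802875139/69877446286 ≈ 2.7015e+8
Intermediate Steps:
y = 90124590771/139754892572 (y = -775143*1/2157999 - 2145825*(-1/2137124) = -258381/719333 + 195075/194284 = 90124590771/139754892572 ≈ 0.64488)
w = -199806 (w = 3 - (-783 + 336)² = 3 - 1*(-447)² = 3 - 1*199809 = 3 - 199809 = -199806)
(Z(-279, -1919) + y)*(w - 770728) = (-279 + 90124590771/139754892572)*(-199806 - 770728) = -38901490436817/139754892572*(-970534) = 18877609559802875139/69877446286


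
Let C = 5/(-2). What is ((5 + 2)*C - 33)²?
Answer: 10201/4 ≈ 2550.3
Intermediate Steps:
C = -5/2 (C = 5*(-½) = -5/2 ≈ -2.5000)
((5 + 2)*C - 33)² = ((5 + 2)*(-5/2) - 33)² = (7*(-5/2) - 33)² = (-35/2 - 33)² = (-101/2)² = 10201/4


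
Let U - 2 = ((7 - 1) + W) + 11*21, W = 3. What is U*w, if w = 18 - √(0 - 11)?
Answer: 4356 - 242*I*√11 ≈ 4356.0 - 802.62*I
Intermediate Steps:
U = 242 (U = 2 + (((7 - 1) + 3) + 11*21) = 2 + ((6 + 3) + 231) = 2 + (9 + 231) = 2 + 240 = 242)
w = 18 - I*√11 (w = 18 - √(-11) = 18 - I*√11 ≈ 18.0 - 3.3166*I)
U*w = 242*(18 - I*√11) = 4356 - 242*I*√11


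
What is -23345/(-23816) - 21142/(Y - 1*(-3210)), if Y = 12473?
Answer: -137398237/373506328 ≈ -0.36786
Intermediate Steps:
-23345/(-23816) - 21142/(Y - 1*(-3210)) = -23345/(-23816) - 21142/(12473 - 1*(-3210)) = -23345*(-1/23816) - 21142/(12473 + 3210) = 23345/23816 - 21142/15683 = -137398237/373506328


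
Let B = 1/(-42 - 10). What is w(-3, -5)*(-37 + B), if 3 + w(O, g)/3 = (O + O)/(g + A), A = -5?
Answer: 3465/13 ≈ 266.54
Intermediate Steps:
w(O, g) = -9 + 6*O/(-5 + g) (w(O, g) = -9 + 3*((O + O)/(g - 5)) = -9 + 3*((2*O)/(-5 + g)) = -9 + 3*(2*O/(-5 + g)) = -9 + 6*O/(-5 + g))
B = -1/52 (B = 1/(-52) = -1/52 ≈ -0.019231)
w(-3, -5)*(-37 + B) = (3*(15 - 3*(-5) + 2*(-3))/(-5 - 5))*(-37 - 1/52) = (3*(15 + 15 - 6)/(-10))*(-1925/52) = (3*(-⅒)*24)*(-1925/52) = -36/5*(-1925/52) = 3465/13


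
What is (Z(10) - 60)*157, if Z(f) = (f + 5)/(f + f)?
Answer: -37209/4 ≈ -9302.3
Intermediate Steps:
Z(f) = (5 + f)/(2*f) (Z(f) = (5 + f)/((2*f)) = (5 + f)*(1/(2*f)) = (5 + f)/(2*f))
(Z(10) - 60)*157 = ((½)*(5 + 10)/10 - 60)*157 = ((½)*(⅒)*15 - 60)*157 = (¾ - 60)*157 = -237/4*157 = -37209/4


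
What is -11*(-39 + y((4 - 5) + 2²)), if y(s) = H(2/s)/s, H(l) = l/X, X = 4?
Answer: 7711/18 ≈ 428.39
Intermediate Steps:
H(l) = l/4
y(s) = 1/(2*s²) (y(s) = ((2/s)/4)/s = (1/(2*s))/s = 1/(2*s²))
-11*(-39 + y((4 - 5) + 2²)) = -11*(-39 + 1/(2*((4 - 5) + 2²)²)) = -11*(-39 + 1/(2*(-1 + 4)²)) = -11*(-39 + (½)/3²) = -11*(-39 + (½)*(⅑)) = -11*(-39 + 1/18) = -11*(-701/18) = 7711/18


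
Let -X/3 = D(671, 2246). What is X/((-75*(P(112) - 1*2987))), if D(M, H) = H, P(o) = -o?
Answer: -2246/77475 ≈ -0.028990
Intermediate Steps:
X = -6738 (X = -3*2246 = -6738)
X/((-75*(P(112) - 1*2987))) = -6738*(-1/(75*(-1*112 - 1*2987))) = -6738*(-1/(75*(-112 - 2987))) = -6738/((-75*(-3099))) = -6738/232425 = -6738*1/232425 = -2246/77475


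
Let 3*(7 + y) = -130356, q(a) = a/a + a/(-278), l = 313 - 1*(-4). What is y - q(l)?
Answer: -12081563/278 ≈ -43459.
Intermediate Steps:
l = 317 (l = 313 + 4 = 317)
q(a) = 1 - a/278 (q(a) = 1 + a*(-1/278) = 1 - a/278)
y = -43459 (y = -7 + (1/3)*(-130356) = -7 - 43452 = -43459)
y - q(l) = -43459 - (1 - 1/278*317) = -43459 - (1 - 317/278) = -43459 - 1*(-39/278) = -43459 + 39/278 = -12081563/278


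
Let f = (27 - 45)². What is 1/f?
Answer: 1/324 ≈ 0.0030864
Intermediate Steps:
f = 324 (f = (-18)² = 324)
1/f = 1/324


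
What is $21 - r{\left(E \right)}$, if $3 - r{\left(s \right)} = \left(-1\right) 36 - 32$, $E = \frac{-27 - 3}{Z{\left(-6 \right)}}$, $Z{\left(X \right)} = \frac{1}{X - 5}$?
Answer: $-50$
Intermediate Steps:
$Z{\left(X \right)} = \frac{1}{-5 + X}$
$E = 330$ ($E = \frac{-27 - 3}{\frac{1}{-5 - 6}} = \frac{-27 - 3}{\frac{1}{-11}} = - \frac{30}{- \frac{1}{11}} = \left(-30\right) \left(-11\right) = 330$)
$r{\left(s \right)} = 71$ ($r{\left(s \right)} = 3 - \left(\left(-1\right) 36 - 32\right) = 3 - \left(-36 - 32\right) = 3 - -68 = 3 + 68 = 71$)
$21 - r{\left(E \right)} = 21 - 71 = -50$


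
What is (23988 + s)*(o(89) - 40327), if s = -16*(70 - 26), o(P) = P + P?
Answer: -934829316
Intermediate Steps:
o(P) = 2*P
s = -704 (s = -16*44 = -704)
(23988 + s)*(o(89) - 40327) = (23988 - 704)*(2*89 - 40327) = 23284*(178 - 40327) = 23284*(-40149) = -934829316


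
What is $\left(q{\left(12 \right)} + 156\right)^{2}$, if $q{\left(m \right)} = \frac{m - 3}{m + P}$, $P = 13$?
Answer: $\frac{15280281}{625} \approx 24448.0$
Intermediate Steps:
$q{\left(m \right)} = \frac{-3 + m}{13 + m}$ ($q{\left(m \right)} = \frac{m - 3}{m + 13} = \frac{-3 + m}{13 + m}$)
$\left(q{\left(12 \right)} + 156\right)^{2} = \left(\frac{-3 + 12}{13 + 12} + 156\right)^{2} = \left(\frac{1}{25} \cdot 9 + 156\right)^{2} = \left(\frac{9}{25} + 156\right)^{2} = \left(\frac{3909}{25}\right)^{2} = \frac{15280281}{625}$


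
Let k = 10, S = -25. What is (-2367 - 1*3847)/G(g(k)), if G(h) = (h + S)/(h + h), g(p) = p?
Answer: 24856/3 ≈ 8285.3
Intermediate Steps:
G(h) = (-25 + h)/(2*h) (G(h) = (h - 25)/(h + h) = (-25 + h)/((2*h)) = (-25 + h)*(1/(2*h)) = (-25 + h)/(2*h))
(-2367 - 1*3847)/G(g(k)) = (-2367 - 1*3847)/(((½)*(-25 + 10)/10)) = (-2367 - 3847)/(((½)*(⅒)*(-15))) = -6214/(-¾) = -6214*(-4/3) = 24856/3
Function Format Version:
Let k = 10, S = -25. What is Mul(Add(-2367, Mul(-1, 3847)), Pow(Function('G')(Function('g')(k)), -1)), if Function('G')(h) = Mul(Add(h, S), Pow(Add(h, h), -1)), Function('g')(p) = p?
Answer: Rational(24856, 3) ≈ 8285.3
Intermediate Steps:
Function('G')(h) = Mul(Rational(1, 2), Pow(h, -1), Add(-25, h)) (Function('G')(h) = Mul(Add(h, -25), Pow(Add(h, h), -1)) = Mul(Add(-25, h), Pow(Mul(2, h), -1)) = Mul(Add(-25, h), Mul(Rational(1, 2), Pow(h, -1))) = Mul(Rational(1, 2), Pow(h, -1), Add(-25, h)))
Mul(Add(-2367, Mul(-1, 3847)), Pow(Function('G')(Function('g')(k)), -1)) = Mul(Add(-2367, Mul(-1, 3847)), Pow(Mul(Rational(1, 2), Pow(10, -1), Add(-25, 10)), -1)) = Mul(Add(-2367, -3847), Pow(Mul(Rational(1, 2), Rational(1, 10), -15), -1)) = Mul(-6214, Pow(Rational(-3, 4), -1)) = Mul(-6214, Rational(-4, 3)) = Rational(24856, 3)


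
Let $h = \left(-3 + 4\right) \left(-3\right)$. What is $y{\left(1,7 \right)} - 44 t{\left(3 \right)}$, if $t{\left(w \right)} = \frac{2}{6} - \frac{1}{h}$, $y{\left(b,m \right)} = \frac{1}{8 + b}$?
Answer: $- \frac{263}{9} \approx -29.222$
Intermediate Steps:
$h = -3$ ($h = 1 \left(-3\right) = -3$)
$t{\left(w \right)} = \frac{2}{3}$ ($t{\left(w \right)} = \frac{2}{6} - \frac{1}{-3} = 2 \cdot \frac{1}{6} - - \frac{1}{3} = \frac{1}{3} + \frac{1}{3} = \frac{2}{3}$)
$y{\left(1,7 \right)} - 44 t{\left(3 \right)} = \frac{1}{8 + 1} - \frac{88}{3} = \frac{1}{9} - \frac{88}{3} = - \frac{263}{9}$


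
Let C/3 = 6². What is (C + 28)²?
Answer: 18496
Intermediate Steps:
C = 108 (C = 3*6² = 3*36 = 108)
(C + 28)² = (108 + 28)² = 136² = 18496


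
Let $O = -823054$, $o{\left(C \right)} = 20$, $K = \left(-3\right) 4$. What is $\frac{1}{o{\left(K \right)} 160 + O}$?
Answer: $- \frac{1}{819854} \approx -1.2197 \cdot 10^{-6}$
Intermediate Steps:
$K = -12$
$\frac{1}{o{\left(K \right)} 160 + O} = \frac{1}{20 \cdot 160 - 823054} = \frac{1}{3200 - 823054} = \frac{1}{-819854} = - \frac{1}{819854}$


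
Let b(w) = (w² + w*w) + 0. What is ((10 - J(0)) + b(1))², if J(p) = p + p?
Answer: 144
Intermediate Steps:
J(p) = 2*p
b(w) = 2*w² (b(w) = (w² + w²) + 0 = 2*w² + 0 = 2*w²)
((10 - J(0)) + b(1))² = ((10 - 2*0) + 2*1²)² = ((10 - 1*0) + 2*1)² = ((10 + 0) + 2)² = (10 + 2)² = 12² = 144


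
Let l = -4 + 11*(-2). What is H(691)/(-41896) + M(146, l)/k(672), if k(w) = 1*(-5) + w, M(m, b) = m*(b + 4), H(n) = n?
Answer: -135030849/27944632 ≈ -4.8321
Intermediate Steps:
l = -26 (l = -4 - 22 = -26)
M(m, b) = m*(4 + b)
k(w) = -5 + w
H(691)/(-41896) + M(146, l)/k(672) = 691/(-41896) + (146*(4 - 26))/(-5 + 672) = 691*(-1/41896) + (146*(-22))/667 = -691/41896 - 3212*1/667 = -691/41896 - 3212/667 = -135030849/27944632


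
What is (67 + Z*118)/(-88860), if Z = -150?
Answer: 17633/88860 ≈ 0.19844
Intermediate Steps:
(67 + Z*118)/(-88860) = (67 - 150*118)/(-88860) = (67 - 17700)*(-1/88860) = -17633*(-1/88860) = 17633/88860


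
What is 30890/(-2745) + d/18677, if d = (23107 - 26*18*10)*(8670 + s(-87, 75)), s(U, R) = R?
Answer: 88352732629/10253673 ≈ 8616.7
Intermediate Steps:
d = 161144115 (d = (23107 - 26*18*10)*(8670 + 75) = (23107 - 468*10)*8745 = (23107 - 4680)*8745 = 18427*8745 = 161144115)
30890/(-2745) + d/18677 = 30890/(-2745) + 161144115/18677 = 30890*(-1/2745) + 161144115*(1/18677) = -6178/549 + 161144115/18677 = 88352732629/10253673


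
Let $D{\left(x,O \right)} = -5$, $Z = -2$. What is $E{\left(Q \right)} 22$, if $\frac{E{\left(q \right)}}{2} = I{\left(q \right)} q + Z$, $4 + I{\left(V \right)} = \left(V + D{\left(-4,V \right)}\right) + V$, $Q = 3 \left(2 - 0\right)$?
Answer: $704$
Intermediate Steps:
$Q = 6$ ($Q = 3 \left(2 + 0\right) = 3 \cdot 2 = 6$)
$I{\left(V \right)} = -9 + 2 V$ ($I{\left(V \right)} = -4 + \left(\left(V - 5\right) + V\right) = -4 + \left(\left(-5 + V\right) + V\right) = -4 + \left(-5 + 2 V\right) = -9 + 2 V$)
$E{\left(q \right)} = -4 + 2 q \left(-9 + 2 q\right)$ ($E{\left(q \right)} = 2 \left(\left(-9 + 2 q\right) q - 2\right) = 2 \left(q \left(-9 + 2 q\right) - 2\right) = 2 \left(-2 + q \left(-9 + 2 q\right)\right) = -4 + 2 q \left(-9 + 2 q\right)$)
$E{\left(Q \right)} 22 = \left(-4 + 2 \cdot 6 \left(-9 + 2 \cdot 6\right)\right) 22 = \left(-4 + 2 \cdot 6 \left(-9 + 12\right)\right) 22 = \left(-4 + 2 \cdot 6 \cdot 3\right) 22 = \left(-4 + 36\right) 22 = 32 \cdot 22 = 704$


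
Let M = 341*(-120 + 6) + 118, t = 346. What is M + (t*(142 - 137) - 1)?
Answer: -37027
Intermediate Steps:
M = -38756 (M = 341*(-114) + 118 = -38874 + 118 = -38756)
M + (t*(142 - 137) - 1) = -38756 + (346*(142 - 137) - 1) = -38756 + (346*5 - 1) = -38756 + (1730 - 1) = -38756 + 1729 = -37027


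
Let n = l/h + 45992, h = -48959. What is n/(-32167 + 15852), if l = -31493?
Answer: -2251753821/798766085 ≈ -2.8190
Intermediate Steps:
n = 2251753821/48959 (n = -31493/(-48959) + 45992 = -31493*(-1/48959) + 45992 = 31493/48959 + 45992 = 2251753821/48959 ≈ 45993.)
n/(-32167 + 15852) = 2251753821/(48959*(-32167 + 15852)) = (2251753821/48959)/(-16315) = (2251753821/48959)*(-1/16315) = -2251753821/798766085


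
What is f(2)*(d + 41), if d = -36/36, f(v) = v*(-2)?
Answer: -160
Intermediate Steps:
f(v) = -2*v
d = -1 (d = -36*1/36 = -1)
f(2)*(d + 41) = (-2*2)*(-1 + 41) = -4*40 = -160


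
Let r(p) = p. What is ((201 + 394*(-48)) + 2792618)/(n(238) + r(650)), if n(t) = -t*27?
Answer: -2773907/5776 ≈ -480.25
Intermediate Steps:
n(t) = -27*t
((201 + 394*(-48)) + 2792618)/(n(238) + r(650)) = ((201 + 394*(-48)) + 2792618)/(-27*238 + 650) = ((201 - 18912) + 2792618)/(-6426 + 650) = (-18711 + 2792618)/(-5776) = 2773907*(-1/5776) = -2773907/5776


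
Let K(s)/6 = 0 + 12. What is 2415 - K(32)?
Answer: 2343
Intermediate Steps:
K(s) = 72 (K(s) = 6*(0 + 12) = 6*12 = 72)
2415 - K(32) = 2415 - 1*72 = 2415 - 72 = 2343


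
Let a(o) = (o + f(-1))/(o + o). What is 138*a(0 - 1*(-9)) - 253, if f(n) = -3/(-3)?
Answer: -529/3 ≈ -176.33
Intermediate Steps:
f(n) = 1 (f(n) = -3*(-1/3) = 1)
a(o) = (1 + o)/(2*o) (a(o) = (o + 1)/(o + o) = (1 + o)/((2*o)) = (1 + o)*(1/(2*o)) = (1 + o)/(2*o))
138*a(0 - 1*(-9)) - 253 = 138*((1 + (0 - 1*(-9)))/(2*(0 - 1*(-9)))) - 253 = 138*((1 + (0 + 9))/(2*(0 + 9))) - 253 = 138*((1/2)*(1 + 9)/9) - 253 = 138*((1/2)*(1/9)*10) - 253 = 138*(5/9) - 253 = 230/3 - 253 = -529/3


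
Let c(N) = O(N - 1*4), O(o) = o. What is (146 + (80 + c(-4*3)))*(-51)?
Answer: -10710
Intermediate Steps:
c(N) = -4 + N (c(N) = N - 1*4 = N - 4 = -4 + N)
(146 + (80 + c(-4*3)))*(-51) = (146 + (80 + (-4 - 4*3)))*(-51) = (146 + (80 + (-4 - 12)))*(-51) = (146 + (80 - 16))*(-51) = (146 + 64)*(-51) = 210*(-51) = -10710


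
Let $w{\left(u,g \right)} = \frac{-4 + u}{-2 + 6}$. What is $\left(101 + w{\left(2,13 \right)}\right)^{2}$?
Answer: $\frac{40401}{4} \approx 10100.0$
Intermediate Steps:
$w{\left(u,g \right)} = -1 + \frac{u}{4}$ ($w{\left(u,g \right)} = \frac{-4 + u}{4} = \left(-4 + u\right) \frac{1}{4} = -1 + \frac{u}{4}$)
$\left(101 + w{\left(2,13 \right)}\right)^{2} = \left(101 + \left(-1 + \frac{1}{4} \cdot 2\right)\right)^{2} = \left(101 + \left(-1 + \frac{1}{2}\right)\right)^{2} = \left(101 - \frac{1}{2}\right)^{2} = \left(\frac{201}{2}\right)^{2} = \frac{40401}{4}$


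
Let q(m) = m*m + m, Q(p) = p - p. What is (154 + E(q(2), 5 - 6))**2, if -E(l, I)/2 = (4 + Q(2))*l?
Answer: 11236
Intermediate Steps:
Q(p) = 0
q(m) = m + m**2 (q(m) = m**2 + m = m + m**2)
E(l, I) = -8*l (E(l, I) = -2*(4 + 0)*l = -8*l)
(154 + E(q(2), 5 - 6))**2 = (154 - 16*(1 + 2))**2 = (154 - 16*3)**2 = (154 - 8*6)**2 = (154 - 48)**2 = 106**2 = 11236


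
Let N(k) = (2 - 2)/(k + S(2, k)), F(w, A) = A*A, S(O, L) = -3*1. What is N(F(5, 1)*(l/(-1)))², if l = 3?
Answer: 0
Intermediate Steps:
S(O, L) = -3
F(w, A) = A²
N(k) = 0 (N(k) = (2 - 2)/(k - 3) = 0/(-3 + k) = 0)
N(F(5, 1)*(l/(-1)))² = 0² = 0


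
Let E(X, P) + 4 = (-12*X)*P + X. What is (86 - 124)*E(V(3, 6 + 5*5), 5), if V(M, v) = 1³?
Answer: 2394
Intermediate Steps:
V(M, v) = 1
E(X, P) = -4 + X - 12*P*X (E(X, P) = -4 + ((-12*X)*P + X) = -4 + (-12*P*X + X) = -4 + (X - 12*P*X) = -4 + X - 12*P*X)
(86 - 124)*E(V(3, 6 + 5*5), 5) = (86 - 124)*(-4 + 1 - 12*5*1) = -38*(-4 + 1 - 60) = -38*(-63) = 2394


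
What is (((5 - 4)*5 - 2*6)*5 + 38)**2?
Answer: 9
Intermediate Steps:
(((5 - 4)*5 - 2*6)*5 + 38)**2 = ((1*5 - 12)*5 + 38)**2 = ((5 - 12)*5 + 38)**2 = (-7*5 + 38)**2 = (-35 + 38)**2 = 3**2 = 9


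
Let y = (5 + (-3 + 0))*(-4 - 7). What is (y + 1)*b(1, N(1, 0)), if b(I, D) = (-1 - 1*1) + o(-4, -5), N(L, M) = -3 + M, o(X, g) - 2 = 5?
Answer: -105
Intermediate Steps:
o(X, g) = 7 (o(X, g) = 2 + 5 = 7)
b(I, D) = 5 (b(I, D) = (-1 - 1*1) + 7 = (-1 - 1) + 7 = -2 + 7 = 5)
y = -22 (y = (5 - 3)*(-11) = 2*(-11) = -22)
(y + 1)*b(1, N(1, 0)) = (-22 + 1)*5 = -21*5 = -105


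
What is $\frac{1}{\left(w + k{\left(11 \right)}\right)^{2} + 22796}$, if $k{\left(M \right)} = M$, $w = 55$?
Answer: $\frac{1}{27152} \approx 3.683 \cdot 10^{-5}$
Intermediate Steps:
$\frac{1}{\left(w + k{\left(11 \right)}\right)^{2} + 22796} = \frac{1}{\left(55 + 11\right)^{2} + 22796} = \frac{1}{66^{2} + 22796} = \frac{1}{4356 + 22796} = \frac{1}{27152}$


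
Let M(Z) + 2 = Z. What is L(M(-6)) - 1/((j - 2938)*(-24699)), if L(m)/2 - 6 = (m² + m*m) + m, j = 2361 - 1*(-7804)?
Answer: 44981917597/178499673 ≈ 252.00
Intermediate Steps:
M(Z) = -2 + Z
j = 10165 (j = 2361 + 7804 = 10165)
L(m) = 12 + 2*m + 4*m² (L(m) = 12 + 2*((m² + m*m) + m) = 12 + 2*((m² + m²) + m) = 12 + 2*(2*m² + m) = 12 + 2*(m + 2*m²) = 12 + (2*m + 4*m²) = 12 + 2*m + 4*m²)
L(M(-6)) - 1/((j - 2938)*(-24699)) = (12 + 2*(-2 - 6) + 4*(-2 - 6)²) - 1/((10165 - 2938)*(-24699)) = (12 + 2*(-8) + 4*(-8)²) - (-1)/(7227*24699) = (12 - 16 + 4*64) - (-1)/(7227*24699) = (12 - 16 + 256) - 1*(-1/178499673) = 252 + 1/178499673 = 44981917597/178499673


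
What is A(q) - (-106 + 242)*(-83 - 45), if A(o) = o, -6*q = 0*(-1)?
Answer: 17408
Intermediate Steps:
q = 0 (q = -0*(-1) = -⅙*0 = 0)
A(q) - (-106 + 242)*(-83 - 45) = 0 - (-106 + 242)*(-83 - 45) = 0 - 136*(-128) = 0 - 1*(-17408) = 0 + 17408 = 17408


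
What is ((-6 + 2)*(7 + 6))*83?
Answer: -4316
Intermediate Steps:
((-6 + 2)*(7 + 6))*83 = -4*13*83 = -52*83 = -4316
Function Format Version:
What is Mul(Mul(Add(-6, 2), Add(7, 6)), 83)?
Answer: -4316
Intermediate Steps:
Mul(Mul(Add(-6, 2), Add(7, 6)), 83) = Mul(Mul(-4, 13), 83) = Mul(-52, 83) = -4316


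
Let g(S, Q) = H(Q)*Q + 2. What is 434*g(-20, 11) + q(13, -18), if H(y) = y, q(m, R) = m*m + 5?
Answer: 53556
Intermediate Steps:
q(m, R) = 5 + m² (q(m, R) = m² + 5 = 5 + m²)
g(S, Q) = 2 + Q² (g(S, Q) = Q*Q + 2 = Q² + 2 = 2 + Q²)
434*g(-20, 11) + q(13, -18) = 434*(2 + 11²) + (5 + 13²) = 434*(2 + 121) + (5 + 169) = 434*123 + 174 = 53382 + 174 = 53556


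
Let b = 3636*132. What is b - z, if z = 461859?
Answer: 18093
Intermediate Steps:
b = 479952
b - z = 479952 - 1*461859 = 479952 - 461859 = 18093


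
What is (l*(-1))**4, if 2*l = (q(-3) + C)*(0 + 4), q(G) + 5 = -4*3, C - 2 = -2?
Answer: 1336336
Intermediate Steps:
C = 0 (C = 2 - 2 = 0)
q(G) = -17 (q(G) = -5 - 4*3 = -5 - 12 = -17)
l = -34 (l = ((-17 + 0)*(0 + 4))/2 = (-17*4)/2 = (1/2)*(-68) = -34)
(l*(-1))**4 = (-34*(-1))**4 = 34**4 = 1336336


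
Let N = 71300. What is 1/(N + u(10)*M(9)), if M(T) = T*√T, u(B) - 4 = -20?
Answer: 1/70868 ≈ 1.4111e-5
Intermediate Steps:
u(B) = -16 (u(B) = 4 - 20 = -16)
M(T) = T^(3/2)
1/(N + u(10)*M(9)) = 1/(71300 - 16*9^(3/2)) = 1/(71300 - 16*27) = 1/(71300 - 432) = 1/70868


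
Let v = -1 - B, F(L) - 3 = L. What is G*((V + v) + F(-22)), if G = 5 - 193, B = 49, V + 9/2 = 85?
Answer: -2162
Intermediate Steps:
V = 161/2 (V = -9/2 + 85 = 161/2 ≈ 80.500)
F(L) = 3 + L
G = -188
v = -50 (v = -1 - 1*49 = -1 - 49 = -50)
G*((V + v) + F(-22)) = -188*((161/2 - 50) + (3 - 22)) = -188*(61/2 - 19) = -188*23/2 = -2162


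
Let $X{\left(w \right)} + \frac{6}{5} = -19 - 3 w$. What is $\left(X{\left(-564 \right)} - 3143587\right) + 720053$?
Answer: $- \frac{12109311}{5} \approx -2.4219 \cdot 10^{6}$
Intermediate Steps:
$X{\left(w \right)} = - \frac{101}{5} - 3 w$ ($X{\left(w \right)} = - \frac{6}{5} - \left(19 + 3 w\right) = - \frac{101}{5} - 3 w$)
$\left(X{\left(-564 \right)} - 3143587\right) + 720053 = \left(\left(- \frac{101}{5} - -1692\right) - 3143587\right) + 720053 = \left(\left(- \frac{101}{5} + 1692\right) - 3143587\right) + 720053 = \left(\frac{8359}{5} - 3143587\right) + 720053 = - \frac{15709576}{5} + 720053 = - \frac{12109311}{5}$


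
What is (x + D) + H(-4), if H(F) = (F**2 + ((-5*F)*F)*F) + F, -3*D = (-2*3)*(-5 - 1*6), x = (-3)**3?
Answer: 283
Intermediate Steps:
x = -27
D = -22 (D = -(-2*3)*(-5 - 1*6)/3 = -(-2)*(-5 - 6) = -(-2)*(-11) = -1/3*66 = -22)
H(F) = F + F**2 - 5*F**3 (H(F) = (F**2 + (-5*F**2)*F) + F = (F**2 - 5*F**3) + F = F + F**2 - 5*F**3)
(x + D) + H(-4) = (-27 - 22) - 4*(1 - 4 - 5*(-4)**2) = -49 - 4*(1 - 4 - 5*16) = -49 - 4*(1 - 4 - 80) = -49 - 4*(-83) = -49 + 332 = 283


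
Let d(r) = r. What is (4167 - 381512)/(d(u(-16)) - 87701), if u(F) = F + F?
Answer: 377345/87733 ≈ 4.3011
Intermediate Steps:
u(F) = 2*F
(4167 - 381512)/(d(u(-16)) - 87701) = (4167 - 381512)/(2*(-16) - 87701) = -377345/(-32 - 87701) = -377345/(-87733) = -377345*(-1/87733) = 377345/87733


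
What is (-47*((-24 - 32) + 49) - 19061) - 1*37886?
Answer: -56618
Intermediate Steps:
(-47*((-24 - 32) + 49) - 19061) - 1*37886 = (-47*(-56 + 49) - 19061) - 37886 = (-47*(-7) - 19061) - 37886 = (329 - 19061) - 37886 = -18732 - 37886 = -56618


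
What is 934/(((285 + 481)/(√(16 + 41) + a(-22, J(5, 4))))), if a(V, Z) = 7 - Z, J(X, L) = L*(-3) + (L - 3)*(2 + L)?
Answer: 6071/383 + 467*√57/383 ≈ 25.057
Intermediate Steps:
J(X, L) = -3*L + (-3 + L)*(2 + L)
934/(((285 + 481)/(√(16 + 41) + a(-22, J(5, 4))))) = 934/(((285 + 481)/(√(16 + 41) + (7 - (-6 + 4² - 4*4))))) = 934/((766/(√57 + (7 - (-6 + 16 - 16))))) = 934/((766/(√57 + (7 - 1*(-6))))) = 934/((766/(√57 + (7 + 6)))) = 934/((766/(√57 + 13))) = 934/((766/(13 + √57))) = 934*(13/766 + √57/766) = 6071/383 + 467*√57/383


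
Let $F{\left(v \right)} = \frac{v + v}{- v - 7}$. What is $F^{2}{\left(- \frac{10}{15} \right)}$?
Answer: $\frac{16}{361} \approx 0.044321$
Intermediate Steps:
$F{\left(v \right)} = \frac{2 v}{-7 - v}$
$F^{2}{\left(- \frac{10}{15} \right)} = \left(- \frac{2 \left(- \frac{10}{15}\right)}{7 - \frac{10}{15}}\right)^{2} = \left(- \frac{2 \left(\left(-10\right) \frac{1}{15}\right)}{7 - \frac{2}{3}}\right)^{2} = \left(\left(-2\right) \left(- \frac{2}{3}\right) \frac{1}{7 - \frac{2}{3}}\right)^{2} = \left(\left(-2\right) \left(- \frac{2}{3}\right) \frac{1}{\frac{19}{3}}\right)^{2} = \left(\left(-2\right) \left(- \frac{2}{3}\right) \frac{3}{19}\right)^{2} = \left(\frac{4}{19}\right)^{2} = \frac{16}{361}$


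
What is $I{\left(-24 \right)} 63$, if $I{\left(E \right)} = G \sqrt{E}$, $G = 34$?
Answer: $4284 i \sqrt{6} \approx 10494.0 i$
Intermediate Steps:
$I{\left(E \right)} = 34 \sqrt{E}$
$I{\left(-24 \right)} 63 = 34 \sqrt{-24} \cdot 63 = 34 \cdot 2 i \sqrt{6} \cdot 63 = 68 i \sqrt{6} \cdot 63 = 4284 i \sqrt{6}$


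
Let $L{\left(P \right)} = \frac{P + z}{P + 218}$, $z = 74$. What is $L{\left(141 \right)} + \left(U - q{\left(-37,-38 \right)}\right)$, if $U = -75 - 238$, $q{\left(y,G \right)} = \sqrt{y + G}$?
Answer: $- \frac{112152}{359} - 5 i \sqrt{3} \approx -312.4 - 8.6602 i$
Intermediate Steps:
$L{\left(P \right)} = \frac{74 + P}{218 + P}$ ($L{\left(P \right)} = \frac{P + 74}{P + 218} = \frac{74 + P}{218 + P}$)
$q{\left(y,G \right)} = \sqrt{G + y}$
$U = -313$ ($U = -75 - 238 = -313$)
$L{\left(141 \right)} + \left(U - q{\left(-37,-38 \right)}\right) = \frac{74 + 141}{218 + 141} - \left(313 + \sqrt{-38 - 37}\right) = \frac{1}{359} \cdot 215 - \left(313 + \sqrt{-75}\right) = \frac{1}{359} \cdot 215 - \left(313 + 5 i \sqrt{3}\right) = \frac{215}{359} - \left(313 + 5 i \sqrt{3}\right) = - \frac{112152}{359} - 5 i \sqrt{3}$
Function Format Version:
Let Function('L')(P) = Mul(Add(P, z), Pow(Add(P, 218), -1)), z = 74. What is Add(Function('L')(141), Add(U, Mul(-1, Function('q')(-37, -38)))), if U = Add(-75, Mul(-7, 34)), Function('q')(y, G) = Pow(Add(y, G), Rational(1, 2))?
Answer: Add(Rational(-112152, 359), Mul(-5, I, Pow(3, Rational(1, 2)))) ≈ Add(-312.40, Mul(-8.6602, I))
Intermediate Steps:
Function('L')(P) = Mul(Pow(Add(218, P), -1), Add(74, P)) (Function('L')(P) = Mul(Add(P, 74), Pow(Add(P, 218), -1)) = Mul(Add(74, P), Pow(Add(218, P), -1)) = Mul(Pow(Add(218, P), -1), Add(74, P)))
Function('q')(y, G) = Pow(Add(G, y), Rational(1, 2))
U = -313 (U = Add(-75, -238) = -313)
Add(Function('L')(141), Add(U, Mul(-1, Function('q')(-37, -38)))) = Add(Mul(Pow(Add(218, 141), -1), Add(74, 141)), Add(-313, Mul(-1, Pow(Add(-38, -37), Rational(1, 2))))) = Add(Mul(Pow(359, -1), 215), Add(-313, Mul(-1, Pow(-75, Rational(1, 2))))) = Add(Mul(Rational(1, 359), 215), Add(-313, Mul(-1, Mul(5, I, Pow(3, Rational(1, 2)))))) = Add(Rational(215, 359), Add(-313, Mul(-5, I, Pow(3, Rational(1, 2))))) = Add(Rational(-112152, 359), Mul(-5, I, Pow(3, Rational(1, 2))))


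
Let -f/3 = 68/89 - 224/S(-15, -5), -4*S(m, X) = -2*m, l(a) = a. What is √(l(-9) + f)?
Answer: I*√19979165/445 ≈ 10.045*I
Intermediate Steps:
S(m, X) = m/2 (S(m, X) = -(-1)*m/2 = m/2)
f = -40892/445 (f = -3*(68/89 - 224/((½)*(-15))) = -3*(68*(1/89) - 224/(-15/2)) = -3*(68/89 - 224*(-2/15)) = -3*(68/89 + 448/15) = -3*40892/1335 = -40892/445 ≈ -91.892)
√(l(-9) + f) = √(-9 - 40892/445) = √(-44897/445) = I*√19979165/445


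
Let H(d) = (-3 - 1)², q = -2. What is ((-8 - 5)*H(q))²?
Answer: 43264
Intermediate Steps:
H(d) = 16 (H(d) = (-4)² = 16)
((-8 - 5)*H(q))² = ((-8 - 5)*16)² = (-13*16)² = (-208)² = 43264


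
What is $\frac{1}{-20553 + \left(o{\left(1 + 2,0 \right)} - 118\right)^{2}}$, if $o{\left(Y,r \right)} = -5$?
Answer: $- \frac{1}{5424} \approx -0.00018437$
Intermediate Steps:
$\frac{1}{-20553 + \left(o{\left(1 + 2,0 \right)} - 118\right)^{2}} = \frac{1}{-20553 + \left(-5 - 118\right)^{2}} = \frac{1}{-20553 + \left(-123\right)^{2}} = \frac{1}{-20553 + 15129} = \frac{1}{-5424} = - \frac{1}{5424}$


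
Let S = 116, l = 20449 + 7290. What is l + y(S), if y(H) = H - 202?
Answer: 27653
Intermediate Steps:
l = 27739
y(H) = -202 + H
l + y(S) = 27739 + (-202 + 116) = 27739 - 86 = 27653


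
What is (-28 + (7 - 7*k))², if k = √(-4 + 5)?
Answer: 784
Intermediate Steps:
k = 1 (k = √1 = 1)
(-28 + (7 - 7*k))² = (-28 + (7 - 7*1))² = (-28 + (7 - 7))² = (-28 + 0)² = (-28)² = 784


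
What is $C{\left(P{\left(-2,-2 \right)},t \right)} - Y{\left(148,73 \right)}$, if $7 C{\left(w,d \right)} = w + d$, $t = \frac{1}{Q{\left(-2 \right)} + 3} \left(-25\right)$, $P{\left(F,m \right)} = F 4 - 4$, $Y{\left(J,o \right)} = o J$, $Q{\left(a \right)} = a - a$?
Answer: $- \frac{226945}{21} \approx -10807.0$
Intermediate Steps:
$Q{\left(a \right)} = 0$
$Y{\left(J,o \right)} = J o$
$P{\left(F,m \right)} = -4 + 4 F$ ($P{\left(F,m \right)} = 4 F - 4 = -4 + 4 F$)
$t = - \frac{25}{3}$ ($t = \frac{1}{0 + 3} \left(-25\right) = \frac{1}{3} \left(-25\right) = - \frac{25}{3} \approx -8.3333$)
$C{\left(w,d \right)} = \frac{d}{7} + \frac{w}{7}$ ($C{\left(w,d \right)} = \frac{w + d}{7} = \frac{d + w}{7} = \frac{d}{7} + \frac{w}{7}$)
$C{\left(P{\left(-2,-2 \right)},t \right)} - Y{\left(148,73 \right)} = \left(\frac{1}{7} \left(- \frac{25}{3}\right) + \frac{-4 + 4 \left(-2\right)}{7}\right) - 148 \cdot 73 = \left(- \frac{25}{21} + \frac{-4 - 8}{7}\right) - 10804 = \left(- \frac{25}{21} + \frac{1}{7} \left(-12\right)\right) - 10804 = \left(- \frac{25}{21} - \frac{12}{7}\right) - 10804 = - \frac{61}{21} - 10804 = - \frac{226945}{21}$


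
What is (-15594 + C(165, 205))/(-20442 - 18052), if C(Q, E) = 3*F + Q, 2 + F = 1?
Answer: 7716/19247 ≈ 0.40089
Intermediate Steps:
F = -1 (F = -2 + 1 = -1)
C(Q, E) = -3 + Q (C(Q, E) = 3*(-1) + Q = -3 + Q)
(-15594 + C(165, 205))/(-20442 - 18052) = (-15594 + (-3 + 165))/(-20442 - 18052) = (-15594 + 162)/(-38494) = -15432*(-1/38494) = 7716/19247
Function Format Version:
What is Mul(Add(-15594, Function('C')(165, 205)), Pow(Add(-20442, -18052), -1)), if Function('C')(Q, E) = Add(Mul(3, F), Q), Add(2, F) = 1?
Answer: Rational(7716, 19247) ≈ 0.40089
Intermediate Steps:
F = -1 (F = Add(-2, 1) = -1)
Function('C')(Q, E) = Add(-3, Q) (Function('C')(Q, E) = Add(Mul(3, -1), Q) = Add(-3, Q))
Mul(Add(-15594, Function('C')(165, 205)), Pow(Add(-20442, -18052), -1)) = Mul(Add(-15594, Add(-3, 165)), Pow(Add(-20442, -18052), -1)) = Mul(Add(-15594, 162), Pow(-38494, -1)) = Mul(-15432, Rational(-1, 38494)) = Rational(7716, 19247)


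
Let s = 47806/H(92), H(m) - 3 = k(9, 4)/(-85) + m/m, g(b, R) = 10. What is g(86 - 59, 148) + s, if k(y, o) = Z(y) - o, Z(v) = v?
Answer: 813372/67 ≈ 12140.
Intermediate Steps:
k(y, o) = y - o
H(m) = 67/17 (H(m) = 3 + ((9 - 1*4)/(-85) + m/m) = 3 + ((9 - 4)*(-1/85) + 1) = 3 + (5*(-1/85) + 1) = 3 + (-1/17 + 1) = 3 + 16/17 = 67/17)
s = 812702/67 (s = 47806/(67/17) = 47806*(17/67) = 812702/67 ≈ 12130.)
g(86 - 59, 148) + s = 10 + 812702/67 = 813372/67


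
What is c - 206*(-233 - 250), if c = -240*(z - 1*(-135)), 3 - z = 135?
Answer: 98778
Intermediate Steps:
z = -132 (z = 3 - 1*135 = 3 - 135 = -132)
c = -720 (c = -240*(-132 - 1*(-135)) = -240*(-132 + 135) = -240*3 = -720)
c - 206*(-233 - 250) = -720 - 206*(-233 - 250) = -720 - 206*(-483) = -720 + 99498 = 98778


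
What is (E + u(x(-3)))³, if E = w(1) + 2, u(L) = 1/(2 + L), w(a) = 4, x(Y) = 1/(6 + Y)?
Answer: 91125/343 ≈ 265.67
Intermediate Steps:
E = 6 (E = 4 + 2 = 6)
(E + u(x(-3)))³ = (6 + 1/(2 + 1/(6 - 3)))³ = (6 + 1/(2 + 1/3))³ = (6 + 1/(2 + ⅓))³ = (6 + 1/(7/3))³ = (6 + 3/7)³ = (45/7)³ = 91125/343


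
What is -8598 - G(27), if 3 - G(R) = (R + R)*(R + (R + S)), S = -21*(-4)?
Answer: -1149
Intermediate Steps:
S = 84
G(R) = 3 - 2*R*(84 + 2*R) (G(R) = 3 - (R + R)*(R + (R + 84)) = 3 - 2*R*(R + (84 + R)) = 3 - 2*R*(84 + 2*R))
-8598 - G(27) = -8598 - (3 - 168*27 - 4*27²) = -8598 - (3 - 4536 - 4*729) = -8598 - (3 - 4536 - 2916) = -8598 - 1*(-7449) = -8598 + 7449 = -1149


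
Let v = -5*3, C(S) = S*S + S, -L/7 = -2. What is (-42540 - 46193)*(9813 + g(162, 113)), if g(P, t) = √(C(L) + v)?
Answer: -870736929 - 88733*√195 ≈ -8.7198e+8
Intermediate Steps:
L = 14 (L = -7*(-2) = 14)
C(S) = S + S² (C(S) = S² + S = S + S²)
v = -15
g(P, t) = √195 (g(P, t) = √(14*(1 + 14) - 15) = √(14*15 - 15) = √(210 - 15) = √195)
(-42540 - 46193)*(9813 + g(162, 113)) = (-42540 - 46193)*(9813 + √195) = -88733*(9813 + √195) = -870736929 - 88733*√195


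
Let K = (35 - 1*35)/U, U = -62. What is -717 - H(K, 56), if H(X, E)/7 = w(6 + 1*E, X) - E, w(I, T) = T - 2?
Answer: -311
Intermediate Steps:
K = 0 (K = (35 - 1*35)/(-62) = (35 - 35)*(-1/62) = 0*(-1/62) = 0)
w(I, T) = -2 + T
H(X, E) = -14 - 7*E + 7*X (H(X, E) = 7*((-2 + X) - E) = 7*(-2 + X - E) = -14 - 7*E + 7*X)
-717 - H(K, 56) = -717 - (-14 - 7*56 + 7*0) = -717 - (-14 - 392 + 0) = -717 - 1*(-406) = -717 + 406 = -311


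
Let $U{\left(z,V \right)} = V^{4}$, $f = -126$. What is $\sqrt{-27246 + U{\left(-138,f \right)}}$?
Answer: $\sqrt{252020130} \approx 15875.0$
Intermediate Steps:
$\sqrt{-27246 + U{\left(-138,f \right)}} = \sqrt{-27246 + \left(-126\right)^{4}} = \sqrt{-27246 + 252047376} = \sqrt{252020130}$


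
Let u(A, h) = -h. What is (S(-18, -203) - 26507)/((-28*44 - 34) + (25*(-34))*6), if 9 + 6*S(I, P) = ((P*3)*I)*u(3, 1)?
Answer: 56671/12732 ≈ 4.4511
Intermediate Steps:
S(I, P) = -3/2 - I*P/2 (S(I, P) = -3/2 + (((P*3)*I)*(-1*1))/6 = -3/2 + (((3*P)*I)*(-1))/6 = -3/2 + ((3*I*P)*(-1))/6 = -3/2 + (-3*I*P)/6 = -3/2 - I*P/2)
(S(-18, -203) - 26507)/((-28*44 - 34) + (25*(-34))*6) = ((-3/2 - ½*(-18)*(-203)) - 26507)/((-28*44 - 34) + (25*(-34))*6) = ((-3/2 - 1827) - 26507)/((-1232 - 34) - 850*6) = (-3657/2 - 26507)/(-1266 - 5100) = -56671/2/(-6366) = -56671/2*(-1/6366) = 56671/12732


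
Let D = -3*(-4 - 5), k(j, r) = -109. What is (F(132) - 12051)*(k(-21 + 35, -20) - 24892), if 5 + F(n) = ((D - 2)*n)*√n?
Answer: 301412056 - 165006600*√33 ≈ -6.4648e+8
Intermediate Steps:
D = 27 (D = -3*(-9) = 27)
F(n) = -5 + 25*n^(3/2) (F(n) = -5 + ((27 - 2)*n)*√n = -5 + (25*n)*√n = -5 + 25*n^(3/2))
(F(132) - 12051)*(k(-21 + 35, -20) - 24892) = ((-5 + 25*132^(3/2)) - 12051)*(-109 - 24892) = ((-5 + 25*(264*√33)) - 12051)*(-25001) = ((-5 + 6600*√33) - 12051)*(-25001) = (-12056 + 6600*√33)*(-25001) = 301412056 - 165006600*√33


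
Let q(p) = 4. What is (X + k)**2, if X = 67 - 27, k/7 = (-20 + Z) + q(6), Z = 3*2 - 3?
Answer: 2601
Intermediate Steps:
Z = 3 (Z = 6 - 3 = 3)
k = -91 (k = 7*((-20 + 3) + 4) = 7*(-17 + 4) = 7*(-13) = -91)
X = 40
(X + k)**2 = (40 - 91)**2 = (-51)**2 = 2601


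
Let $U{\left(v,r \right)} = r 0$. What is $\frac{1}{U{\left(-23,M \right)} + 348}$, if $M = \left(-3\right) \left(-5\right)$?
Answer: $\frac{1}{348} \approx 0.0028736$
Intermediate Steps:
$M = 15$
$U{\left(v,r \right)} = 0$
$\frac{1}{U{\left(-23,M \right)} + 348} = \frac{1}{0 + 348} = \frac{1}{348}$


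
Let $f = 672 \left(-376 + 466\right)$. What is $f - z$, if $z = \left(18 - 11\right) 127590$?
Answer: $-832650$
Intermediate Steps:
$f = 60480$ ($f = 672 \cdot 90 = 60480$)
$z = 893130$ ($z = \left(18 - 11\right) 127590 = 7 \cdot 127590 = 893130$)
$f - z = 60480 - 893130 = -832650$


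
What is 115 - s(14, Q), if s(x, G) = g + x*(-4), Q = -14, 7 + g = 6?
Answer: 172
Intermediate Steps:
g = -1 (g = -7 + 6 = -1)
s(x, G) = -1 - 4*x (s(x, G) = -1 + x*(-4) = -1 - 4*x)
115 - s(14, Q) = 115 - (-1 - 4*14) = 115 - (-1 - 56) = 115 - 1*(-57) = 115 + 57 = 172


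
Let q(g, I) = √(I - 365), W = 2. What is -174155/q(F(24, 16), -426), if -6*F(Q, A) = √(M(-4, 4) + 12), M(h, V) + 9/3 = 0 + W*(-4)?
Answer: 174155*I*√791/791 ≈ 6192.2*I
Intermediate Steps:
M(h, V) = -11 (M(h, V) = -3 + (0 + 2*(-4)) = -3 + (0 - 8) = -3 - 8 = -11)
F(Q, A) = -⅙ (F(Q, A) = -√(-11 + 12)/6 = -√1/6 = -⅙*1 = -⅙)
q(g, I) = √(-365 + I)
-174155/q(F(24, 16), -426) = -174155/√(-365 - 426) = -174155*(-I*√791/791) = -(-174155)*I*√791/791 = 174155*I*√791/791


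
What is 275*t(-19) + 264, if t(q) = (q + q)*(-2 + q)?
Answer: 219714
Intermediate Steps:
t(q) = 2*q*(-2 + q) (t(q) = (2*q)*(-2 + q) = 2*q*(-2 + q))
275*t(-19) + 264 = 275*(2*(-19)*(-2 - 19)) + 264 = 275*(2*(-19)*(-21)) + 264 = 275*798 + 264 = 219450 + 264 = 219714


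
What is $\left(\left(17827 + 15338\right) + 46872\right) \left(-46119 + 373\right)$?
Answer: $-3661372602$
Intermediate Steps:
$\left(\left(17827 + 15338\right) + 46872\right) \left(-46119 + 373\right) = \left(33165 + 46872\right) \left(-45746\right) = 80037 \left(-45746\right) = -3661372602$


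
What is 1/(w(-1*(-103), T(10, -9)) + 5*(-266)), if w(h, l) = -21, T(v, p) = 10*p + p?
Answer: -1/1351 ≈ -0.00074019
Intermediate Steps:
T(v, p) = 11*p
1/(w(-1*(-103), T(10, -9)) + 5*(-266)) = 1/(-21 + 5*(-266)) = 1/(-21 - 1330) = 1/(-1351) = -1/1351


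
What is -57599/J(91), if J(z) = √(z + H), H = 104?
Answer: -57599*√195/195 ≈ -4124.8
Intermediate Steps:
J(z) = √(104 + z) (J(z) = √(z + 104) = √(104 + z))
-57599/J(91) = -57599/√(104 + 91) = -57599*√195/195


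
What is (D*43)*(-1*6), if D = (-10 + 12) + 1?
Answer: -774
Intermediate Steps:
D = 3 (D = 2 + 1 = 3)
(D*43)*(-1*6) = (3*43)*(-1*6) = 129*(-6) = -774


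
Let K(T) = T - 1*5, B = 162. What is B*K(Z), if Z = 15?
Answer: 1620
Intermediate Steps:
K(T) = -5 + T (K(T) = T - 5 = -5 + T)
B*K(Z) = 162*(-5 + 15) = 162*10 = 1620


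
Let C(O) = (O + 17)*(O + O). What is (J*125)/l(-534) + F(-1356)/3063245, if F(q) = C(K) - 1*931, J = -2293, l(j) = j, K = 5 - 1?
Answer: 878002190683/1635772830 ≈ 536.75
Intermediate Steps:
K = 4
C(O) = 2*O*(17 + O) (C(O) = (17 + O)*(2*O) = 2*O*(17 + O))
F(q) = -763 (F(q) = 2*4*(17 + 4) - 1*931 = 2*4*21 - 931 = 168 - 931 = -763)
(J*125)/l(-534) + F(-1356)/3063245 = -2293*125/(-534) - 763/3063245 = -286625*(-1/534) - 763*1/3063245 = 286625/534 - 763/3063245 = 878002190683/1635772830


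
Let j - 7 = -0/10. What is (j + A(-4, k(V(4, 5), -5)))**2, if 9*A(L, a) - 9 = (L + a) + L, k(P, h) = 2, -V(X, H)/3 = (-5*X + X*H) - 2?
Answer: 484/9 ≈ 53.778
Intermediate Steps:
j = 7 (j = 7 - 0/10 = 7 - 2*0 = 7 + 0 = 7)
V(X, H) = 6 + 15*X - 3*H*X (V(X, H) = -3*((-5*X + X*H) - 2) = -3*((-5*X + H*X) - 2) = -3*(-2 - 5*X + H*X) = 6 + 15*X - 3*H*X)
A(L, a) = 1 + a/9 + 2*L/9 (A(L, a) = 1 + ((L + a) + L)/9 = 1 + (a + 2*L)/9 = 1 + (a/9 + 2*L/9) = 1 + a/9 + 2*L/9)
(j + A(-4, k(V(4, 5), -5)))**2 = (7 + (1 + (1/9)*2 + (2/9)*(-4)))**2 = (7 + (1 + 2/9 - 8/9))**2 = (7 + 1/3)**2 = (22/3)**2 = 484/9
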